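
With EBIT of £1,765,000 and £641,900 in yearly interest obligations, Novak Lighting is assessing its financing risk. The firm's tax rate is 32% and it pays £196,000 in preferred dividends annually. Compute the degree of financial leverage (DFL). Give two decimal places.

2.11

Annual interest charges come to £641,900.00.
Pre-tax preferred-dividend burden = £196,000 ÷ (1 − 0.32) = £288,235.29.
DFL = EBIT ÷ [EBIT − I − D_p/(1−t)] = £1,765,000 ÷ [£1,765,000 − £641,900.00 − £288,235.29] = £1,765,000 ÷ £834,864.71 = 2.1141.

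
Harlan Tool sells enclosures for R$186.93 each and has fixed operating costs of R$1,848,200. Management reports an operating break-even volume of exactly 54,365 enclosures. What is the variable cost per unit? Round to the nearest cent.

R$152.93

Contribution per unit must be FC / Q = R$1,848,200 / 54,365 = R$33.9961.
Hence VC = price − CM = R$186.93 − R$33.9961 = R$152.93.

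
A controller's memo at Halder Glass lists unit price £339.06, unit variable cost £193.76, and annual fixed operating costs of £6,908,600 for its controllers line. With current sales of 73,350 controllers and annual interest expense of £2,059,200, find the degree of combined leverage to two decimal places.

Total contribution margin = 73,350 × £145.30 = £10,657,755.00.
Operating income = contribution − fixed costs = £10,657,755.00 − £6,908,600 = £3,749,155.00. Interest = £2,059,200.00.
DOL = £10,657,755.00 ÷ £3,749,155.00 = 2.8427; DFL = £3,749,155.00 ÷ £1,689,955.00 = 2.2185.
Combined leverage = 2.8427 × 2.2185 = 6.3065.

6.31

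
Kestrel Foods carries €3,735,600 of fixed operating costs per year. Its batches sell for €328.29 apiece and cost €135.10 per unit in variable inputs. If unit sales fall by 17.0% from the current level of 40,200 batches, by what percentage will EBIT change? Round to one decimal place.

-32.8%

Contribution at this volume is 40,200 × €193.19 = €7,766,238.00.
Subtracting fixed costs: EBIT = €7,766,238.00 − €3,735,600 = €4,030,638.00.
Degree of operating leverage = €7,766,238.00 / €4,030,638.00 = 1.9268.
Operating income changes by 1.9268 × -17.0% = -32.8%.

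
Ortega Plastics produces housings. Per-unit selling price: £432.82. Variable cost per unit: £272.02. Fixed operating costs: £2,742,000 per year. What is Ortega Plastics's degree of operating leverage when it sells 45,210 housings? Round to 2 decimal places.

1.61

Contribution at this volume is 45,210 × £160.80 = £7,269,768.00.
EBIT = £7,269,768.00 − £2,742,000 = £4,527,768.00.
Degree of operating leverage = £7,269,768.00 / £4,527,768.00 = 1.6056.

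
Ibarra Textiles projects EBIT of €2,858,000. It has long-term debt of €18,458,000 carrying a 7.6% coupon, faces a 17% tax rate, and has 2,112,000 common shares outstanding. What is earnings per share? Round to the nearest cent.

€0.57

Interest = €1,402,808.00, so EBT = €2,858,000 − €1,402,808.00 = €1,455,192.00.
Net income = €1,455,192.00 × (1 − 0.17) = €1,207,809.36.
EPS = €1,207,809.36 ÷ 2,112,000 = €0.57.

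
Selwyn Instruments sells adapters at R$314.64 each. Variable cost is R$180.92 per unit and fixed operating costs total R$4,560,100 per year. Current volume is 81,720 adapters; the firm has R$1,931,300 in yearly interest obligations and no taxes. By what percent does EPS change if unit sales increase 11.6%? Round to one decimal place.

+28.6%

At 81,720 units, contribution = 81,720 × R$133.72 = R$10,927,598.40.
Subtracting fixed costs: EBIT = R$10,927,598.40 − R$4,560,100 = R$6,367,498.40.
After interest of R$1,931,300.00, pre-tax earnings = R$4,436,198.40.
DCL = total CM / (EBIT − I) = R$10,927,598.40 / R$4,436,198.40 = 2.4633.
%ΔEPS = DCL × %ΔSales = 2.4633 × +11.6% = +28.6%.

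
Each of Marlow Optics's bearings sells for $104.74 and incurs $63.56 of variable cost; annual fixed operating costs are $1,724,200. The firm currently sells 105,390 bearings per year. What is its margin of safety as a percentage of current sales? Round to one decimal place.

Each unit contributes $104.74 − $63.56 = $41.18. Break-even units = $1,724,200 ÷ $41.18 = 41,869.84; break-even revenue = 41,869.84 × $104.74 = $4,385,447.01.
Actual sales revenue = 105,390 × $104.74 = $11,038,548.60.
Margin of safety = ($11,038,548.60 − $4,385,447.01) ÷ $11,038,548.60 = 60.3%.

60.3%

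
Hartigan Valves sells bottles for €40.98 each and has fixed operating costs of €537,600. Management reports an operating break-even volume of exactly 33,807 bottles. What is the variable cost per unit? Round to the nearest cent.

€25.08

Contribution per unit must be FC / Q = €537,600 / 33,807 = €15.9020.
Hence VC = price − CM = €40.98 − €15.9020 = €25.08.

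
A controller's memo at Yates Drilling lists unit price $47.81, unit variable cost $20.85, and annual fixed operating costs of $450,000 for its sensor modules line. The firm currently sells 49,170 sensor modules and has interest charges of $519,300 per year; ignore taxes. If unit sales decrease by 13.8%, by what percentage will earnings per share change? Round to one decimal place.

-51.3%

Total contribution margin = 49,170 × $26.96 = $1,325,623.20.
EBIT = $1,325,623.20 − $450,000 = $875,623.20.
Interest = $519,300.00, so EBIT − I = $356,323.20.
DCL = total CM / (EBIT − I) = $1,325,623.20 / $356,323.20 = 3.7203.
%ΔEPS = DCL × %ΔSales = 3.7203 × -13.8% = -51.3%.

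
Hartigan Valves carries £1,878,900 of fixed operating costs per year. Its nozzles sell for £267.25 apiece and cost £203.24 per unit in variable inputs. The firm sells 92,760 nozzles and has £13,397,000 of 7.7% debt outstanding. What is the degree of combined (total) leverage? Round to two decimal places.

Total contribution margin = 92,760 × £64.01 = £5,937,567.60.
Operating income = contribution − fixed costs = £5,937,567.60 − £1,878,900 = £4,058,667.60. Interest = £1,031,569.00.
DOL = £5,937,567.60 ÷ £4,058,667.60 = 1.4629; DFL = £4,058,667.60 ÷ £3,027,098.60 = 1.3408.
DCL = DOL × DFL = 1.4629 × 1.3408 = 1.9615.

1.96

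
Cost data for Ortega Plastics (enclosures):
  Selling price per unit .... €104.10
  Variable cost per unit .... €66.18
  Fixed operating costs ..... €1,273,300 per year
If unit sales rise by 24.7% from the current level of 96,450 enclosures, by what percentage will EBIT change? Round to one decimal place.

+37.9%

At 96,450 units, contribution = 96,450 × €37.92 = €3,657,384.00.
EBIT = €3,657,384.00 − €1,273,300 = €2,384,084.00.
Degree of operating leverage = €3,657,384.00 / €2,384,084.00 = 1.5341.
%ΔEBIT = DOL × %ΔSales = 1.5341 × +24.7% = +37.9%.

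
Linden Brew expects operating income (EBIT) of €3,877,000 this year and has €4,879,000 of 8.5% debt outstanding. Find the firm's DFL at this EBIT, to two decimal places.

Annual interest charges come to €414,715.00.
Degree of financial leverage = EBIT / (EBIT − interest) = €3,877,000 / €3,462,285.00 = 1.1198.

1.12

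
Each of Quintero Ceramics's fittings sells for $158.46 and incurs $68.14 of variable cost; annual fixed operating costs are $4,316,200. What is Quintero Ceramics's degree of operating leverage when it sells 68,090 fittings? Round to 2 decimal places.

At 68,090 units, contribution = 68,090 × $90.32 = $6,149,888.80.
Subtracting fixed costs: EBIT = $6,149,888.80 − $4,316,200 = $1,833,688.80.
DOL = contribution ÷ EBIT = $6,149,888.80 ÷ $1,833,688.80 = 3.3538.

3.35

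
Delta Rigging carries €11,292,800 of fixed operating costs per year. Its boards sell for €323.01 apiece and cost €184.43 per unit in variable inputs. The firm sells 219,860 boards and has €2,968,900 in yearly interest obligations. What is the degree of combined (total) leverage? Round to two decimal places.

1.88

Total contribution margin = 219,860 × €138.58 = €30,468,198.80.
Subtracting fixed costs: EBIT = €30,468,198.80 − €11,292,800 = €19,175,398.80. Interest = €2,968,900.00.
DOL = €30,468,198.80 ÷ €19,175,398.80 = 1.5889; DFL = €19,175,398.80 ÷ €16,206,498.80 = 1.1832.
Combined leverage = 1.5889 × 1.1832 = 1.8800.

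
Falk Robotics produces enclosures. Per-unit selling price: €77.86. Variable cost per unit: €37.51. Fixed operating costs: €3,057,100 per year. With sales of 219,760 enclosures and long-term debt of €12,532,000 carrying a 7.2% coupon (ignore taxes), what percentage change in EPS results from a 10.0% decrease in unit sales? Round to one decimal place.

-18.1%

Contribution at this volume is 219,760 × €40.35 = €8,867,316.00.
EBIT = €8,867,316.00 − €3,057,100 = €5,810,216.00.
After interest of €902,304.00, pre-tax earnings = €4,907,912.00.
DCL = total CM / (EBIT − I) = €8,867,316.00 / €4,907,912.00 = 1.8067.
%ΔEPS = DCL × %ΔSales = 1.8067 × -10.0% = -18.1%.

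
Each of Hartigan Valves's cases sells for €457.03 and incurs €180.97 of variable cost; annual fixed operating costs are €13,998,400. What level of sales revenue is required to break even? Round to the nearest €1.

€23,174,994

CM per unit = €457.03 − €180.97 = €276.06; CM ratio = €276.06 / €457.03 = 0.6040.
Break-even sales = FC ÷ CM ratio = €13,998,400 × €457.03 / €276.06 = €23,174,994.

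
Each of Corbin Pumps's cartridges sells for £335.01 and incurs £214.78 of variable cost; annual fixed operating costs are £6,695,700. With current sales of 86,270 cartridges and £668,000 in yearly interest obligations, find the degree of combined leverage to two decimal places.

3.45

At 86,270 units, contribution = 86,270 × £120.23 = £10,372,242.10.
EBIT = £10,372,242.10 − £6,695,700 = £3,676,542.10. Interest = £668,000.00.
DOL = £10,372,242.10 ÷ £3,676,542.10 = 2.8212; DFL = £3,676,542.10 ÷ £3,008,542.10 = 1.2220.
DCL = DOL × DFL = 2.8212 × 1.2220 = 3.4475.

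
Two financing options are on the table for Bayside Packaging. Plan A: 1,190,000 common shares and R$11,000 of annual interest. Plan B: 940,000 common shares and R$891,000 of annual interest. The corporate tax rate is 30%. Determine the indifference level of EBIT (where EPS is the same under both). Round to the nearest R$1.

Set EPS_A = EPS_B: (EBIT − R$11,000)(1 − 0.30) ÷ 1,190,000 = (EBIT − R$891,000)(1 − 0.30) ÷ 940,000.
Cancelling (1 − t) and cross-multiplying: 940,000·(EBIT − 11,000) = 1,190,000·(EBIT − 891,000).
EBIT × (1,190,000 − 940,000) = 891,000 × 1,190,000 − 11,000 × 940,000 = 1,049,950,000,000, so EBIT = 1,049,950,000,000 ÷ 250,000 = 4,199,800.00.

R$4,199,800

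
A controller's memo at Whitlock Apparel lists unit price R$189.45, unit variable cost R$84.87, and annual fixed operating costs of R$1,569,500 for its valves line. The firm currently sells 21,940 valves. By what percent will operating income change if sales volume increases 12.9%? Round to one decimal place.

+40.8%

Contribution at this volume is 21,940 × R$104.58 = R$2,294,485.20.
Subtracting fixed costs: EBIT = R$2,294,485.20 − R$1,569,500 = R$724,985.20.
So DOL = total CM / EBIT = R$2,294,485.20 / R$724,985.20 = 3.1649.
So EBIT moves 3.1649 × (+12.9%) = +40.8%.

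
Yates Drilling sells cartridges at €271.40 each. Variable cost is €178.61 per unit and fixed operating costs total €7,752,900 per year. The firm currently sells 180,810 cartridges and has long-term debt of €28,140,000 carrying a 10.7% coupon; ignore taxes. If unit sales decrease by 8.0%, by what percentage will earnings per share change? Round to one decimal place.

-22.3%

At 180,810 units, contribution = 180,810 × €92.79 = €16,777,359.90.
EBIT = €16,777,359.90 − €7,752,900 = €9,024,459.90.
Interest = €3,010,980.00, so EBIT − I = €6,013,479.90.
Degree of combined leverage = contribution ÷ (EBIT − I) = €16,777,359.90 ÷ €6,013,479.90 = 2.7900.
%ΔEPS = DCL × %ΔSales = 2.7900 × -8.0% = -22.3%.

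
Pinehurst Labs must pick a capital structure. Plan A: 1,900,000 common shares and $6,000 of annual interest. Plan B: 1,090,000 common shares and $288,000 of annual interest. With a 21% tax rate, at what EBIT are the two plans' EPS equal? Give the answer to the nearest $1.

$667,481

Set EPS_A = EPS_B: (EBIT − $6,000)(1 − 0.21) ÷ 1,900,000 = (EBIT − $288,000)(1 − 0.21) ÷ 1,090,000.
Cancelling (1 − t) and cross-multiplying: 1,090,000·(EBIT − 6,000) = 1,900,000·(EBIT − 288,000).
Solving, EBIT = (288,000·1,900,000 − 6,000·1,090,000) / (1,900,000 − 1,090,000) = 540,660,000,000 / 810,000 = 667,481.48.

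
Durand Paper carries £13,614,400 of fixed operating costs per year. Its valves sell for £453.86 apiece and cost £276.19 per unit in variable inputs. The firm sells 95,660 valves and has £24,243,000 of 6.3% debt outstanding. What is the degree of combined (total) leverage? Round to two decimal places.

Total contribution margin = 95,660 × £177.67 = £16,995,912.20.
Subtracting fixed costs: EBIT = £16,995,912.20 − £13,614,400 = £3,381,512.20. Interest = £1,527,309.00, so EBIT − I = £1,854,203.20.
DCL = contribution ÷ (EBIT − I) = £16,995,912.20 ÷ £1,854,203.20 = 9.1662.

9.17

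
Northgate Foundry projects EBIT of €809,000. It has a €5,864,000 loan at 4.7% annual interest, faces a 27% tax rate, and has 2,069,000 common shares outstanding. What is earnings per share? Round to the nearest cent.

Pre-tax income = €809,000 − €275,608.00 = €533,392.00.
After tax at 27%: net income = €533,392.00 × 0.73 = €389,376.16.
EPS = €389,376.16 ÷ 2,069,000 = €0.19.

€0.19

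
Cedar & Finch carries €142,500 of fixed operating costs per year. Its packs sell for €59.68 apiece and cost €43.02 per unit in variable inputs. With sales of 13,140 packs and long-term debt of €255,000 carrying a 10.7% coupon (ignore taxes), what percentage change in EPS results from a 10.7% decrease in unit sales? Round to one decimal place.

Total contribution margin = 13,140 × €16.66 = €218,912.40.
Operating income = contribution − fixed costs = €218,912.40 − €142,500 = €76,412.40.
Interest = €27,285.00, so EBIT − I = €49,127.40.
DCL = total CM / (EBIT − I) = €218,912.40 / €49,127.40 = 4.4560.
EPS therefore changes by 4.4560 × (-10.7%) = -47.7%.

-47.7%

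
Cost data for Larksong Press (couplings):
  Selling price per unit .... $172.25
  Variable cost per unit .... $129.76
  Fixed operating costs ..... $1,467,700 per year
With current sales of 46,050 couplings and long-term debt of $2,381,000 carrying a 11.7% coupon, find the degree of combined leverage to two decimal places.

Total contribution margin = 46,050 × $42.49 = $1,956,664.50.
EBIT = $1,956,664.50 − $1,467,700 = $488,964.50. Interest = $278,577.00, so EBIT − I = $210,387.50.
Degree of total leverage = total CM / (EBIT − interest) = $1,956,664.50 / $210,387.50 = 9.3003.

9.30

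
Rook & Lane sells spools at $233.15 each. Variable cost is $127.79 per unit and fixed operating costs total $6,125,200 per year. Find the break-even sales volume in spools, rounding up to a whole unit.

58,136 spools

Contribution margin per unit = $233.15 − $127.79 = $105.36.
Break-even Q = $6,125,200 / $105.36 = 58,135.91 → 58,136 spools.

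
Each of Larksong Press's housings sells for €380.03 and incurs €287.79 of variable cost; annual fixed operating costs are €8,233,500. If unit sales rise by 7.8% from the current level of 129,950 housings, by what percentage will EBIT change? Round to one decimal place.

+24.9%

At 129,950 units, contribution = 129,950 × €92.24 = €11,986,588.00.
Subtracting fixed costs: EBIT = €11,986,588.00 − €8,233,500 = €3,753,088.00.
So DOL = total CM / EBIT = €11,986,588.00 / €3,753,088.00 = 3.1938.
%ΔEBIT = DOL × %ΔSales = 3.1938 × +7.8% = +24.9%.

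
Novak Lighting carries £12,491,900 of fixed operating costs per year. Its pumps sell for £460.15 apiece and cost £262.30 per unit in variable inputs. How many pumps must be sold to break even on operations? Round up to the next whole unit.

Contribution margin per unit = £460.15 − £262.30 = £197.85.
Break-even volume = fixed costs ÷ CM per unit = £12,491,900 ÷ £197.85 = 63,138.24, so 63,139 pumps.

63,139 pumps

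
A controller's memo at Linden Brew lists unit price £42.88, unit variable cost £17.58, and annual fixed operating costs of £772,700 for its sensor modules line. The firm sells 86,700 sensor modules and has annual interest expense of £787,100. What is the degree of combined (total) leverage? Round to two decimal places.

3.46

Contribution at this volume is 86,700 × £25.30 = £2,193,510.00.
Operating income = contribution − fixed costs = £2,193,510.00 − £772,700 = £1,420,810.00. Interest = £787,100.00.
DOL = £2,193,510.00 ÷ £1,420,810.00 = 1.5438; DFL = £1,420,810.00 ÷ £633,710.00 = 2.2421.
DCL = DOL × DFL = 1.5438 × 2.2421 = 3.4614.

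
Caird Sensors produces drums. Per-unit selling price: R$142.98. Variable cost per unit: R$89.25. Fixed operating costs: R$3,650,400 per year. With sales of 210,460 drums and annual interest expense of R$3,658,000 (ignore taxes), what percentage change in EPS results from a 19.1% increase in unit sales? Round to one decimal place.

At 210,460 units, contribution = 210,460 × R$53.73 = R$11,308,015.80.
EBIT = R$11,308,015.80 − R$3,650,400 = R$7,657,615.80.
After interest of R$3,658,000.00, pre-tax earnings = R$3,999,615.80.
Degree of combined leverage = contribution ÷ (EBIT − I) = R$11,308,015.80 ÷ R$3,999,615.80 = 2.8273.
EPS therefore changes by 2.8273 × (+19.1%) = +54.0%.

+54.0%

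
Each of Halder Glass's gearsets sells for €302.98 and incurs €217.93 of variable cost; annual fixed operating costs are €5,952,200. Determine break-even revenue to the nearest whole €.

Contribution margin per unit = €302.98 − €217.93 = €85.05, a CM ratio of €85.05 ÷ €302.98 = 0.2807.
Break-even sales = FC ÷ CM ratio = €5,952,200 × €302.98 / €85.05 = €21,203,969.

€21,203,969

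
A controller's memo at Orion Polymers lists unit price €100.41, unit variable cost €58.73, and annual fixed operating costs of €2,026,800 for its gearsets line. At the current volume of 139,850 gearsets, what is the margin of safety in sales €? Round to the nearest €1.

Each unit contributes €100.41 − €58.73 = €41.68. Break-even units = €2,026,800 ÷ €41.68 = 48,627.64; break-even revenue = 48,627.64 × €100.41 = €4,882,701.25.
Actual sales revenue = 139,850 × €100.41 = €14,042,338.50.
Margin of safety = €14,042,338.50 − €4,882,701.25 = €9,159,637.

€9,159,637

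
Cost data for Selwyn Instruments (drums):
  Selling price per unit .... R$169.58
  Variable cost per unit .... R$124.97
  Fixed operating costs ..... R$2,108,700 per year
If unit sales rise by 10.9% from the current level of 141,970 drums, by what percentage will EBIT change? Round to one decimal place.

+16.3%

Total contribution margin = 141,970 × R$44.61 = R$6,333,281.70.
Operating income = contribution − fixed costs = R$6,333,281.70 − R$2,108,700 = R$4,224,581.70.
So DOL = total CM / EBIT = R$6,333,281.70 / R$4,224,581.70 = 1.4992.
So EBIT moves 1.4992 × (+10.9%) = +16.3%.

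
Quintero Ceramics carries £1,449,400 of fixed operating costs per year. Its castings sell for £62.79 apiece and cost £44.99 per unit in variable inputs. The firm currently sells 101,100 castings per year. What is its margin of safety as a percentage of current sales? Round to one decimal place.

19.5%

Unit CM = price − variable cost = £62.79 − £44.99 = £17.80. Break-even units = £1,449,400 ÷ £17.80 = 81,426.97; break-even revenue = 81,426.97 × £62.79 = £5,112,799.21.
Current sales = 101,100 × £62.79 = £6,348,069.00.
Margin of safety = (£6,348,069.00 − £5,112,799.21) ÷ £6,348,069.00 = 19.5%.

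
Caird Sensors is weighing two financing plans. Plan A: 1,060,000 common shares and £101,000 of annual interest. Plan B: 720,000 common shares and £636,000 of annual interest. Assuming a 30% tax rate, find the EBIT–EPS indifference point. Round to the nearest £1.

£1,768,941

At indifference, (EBIT − 101,000)(1 − t)/1,060,000 = (EBIT − 636,000)(1 − t)/720,000.
The (1 − t) factor cancels: (EBIT − 101,000) × 720,000 = (EBIT − 636,000) × 1,060,000.
Solving, EBIT = (636,000·1,060,000 − 101,000·720,000) / (1,060,000 − 720,000) = 601,440,000,000 / 340,000 = 1,768,941.18.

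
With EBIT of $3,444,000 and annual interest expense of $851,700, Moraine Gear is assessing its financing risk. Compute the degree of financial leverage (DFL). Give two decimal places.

Annual interest charges come to $851,700.00.
Degree of financial leverage = EBIT / (EBIT − interest) = $3,444,000 / $2,592,300.00 = 1.3285.

1.33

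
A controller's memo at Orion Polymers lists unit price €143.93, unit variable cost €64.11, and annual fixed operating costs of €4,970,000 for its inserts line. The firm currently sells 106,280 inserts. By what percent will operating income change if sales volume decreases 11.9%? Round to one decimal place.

Total contribution margin = 106,280 × €79.82 = €8,483,269.60.
EBIT = €8,483,269.60 − €4,970,000 = €3,513,269.60.
DOL = contribution ÷ EBIT = €8,483,269.60 ÷ €3,513,269.60 = 2.4146.
Operating income changes by 2.4146 × -11.9% = -28.7%.

-28.7%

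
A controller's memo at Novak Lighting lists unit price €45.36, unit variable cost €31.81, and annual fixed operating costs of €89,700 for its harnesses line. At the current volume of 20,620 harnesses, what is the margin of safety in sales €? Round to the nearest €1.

Each unit contributes €45.36 − €31.81 = €13.55. Break-even units = €89,700 ÷ €13.55 = 6,619.93; break-even revenue = 6,619.93 × €45.36 = €300,279.85.
Current sales = 20,620 × €45.36 = €935,323.20.
Margin of safety = €935,323.20 − €300,279.85 = €635,043.

€635,043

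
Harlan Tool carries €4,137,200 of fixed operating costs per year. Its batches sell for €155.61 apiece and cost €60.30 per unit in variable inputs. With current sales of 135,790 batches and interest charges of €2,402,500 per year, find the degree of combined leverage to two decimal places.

Total contribution margin = 135,790 × €95.31 = €12,942,144.90.
EBIT = €12,942,144.90 − €4,137,200 = €8,804,944.90. Interest = €2,402,500.00, so EBIT − I = €6,402,444.90.
DCL = contribution ÷ (EBIT − I) = €12,942,144.90 ÷ €6,402,444.90 = 2.0214.

2.02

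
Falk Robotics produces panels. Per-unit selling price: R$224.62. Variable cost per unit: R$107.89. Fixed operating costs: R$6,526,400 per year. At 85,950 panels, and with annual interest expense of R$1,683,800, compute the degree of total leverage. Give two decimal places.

At 85,950 units, contribution = 85,950 × R$116.73 = R$10,032,943.50.
Subtracting fixed costs: EBIT = R$10,032,943.50 − R$6,526,400 = R$3,506,543.50. Interest = R$1,683,800.00.
DOL = R$10,032,943.50 ÷ R$3,506,543.50 = 2.8612; DFL = R$3,506,543.50 ÷ R$1,822,743.50 = 1.9238.
DCL = DOL × DFL = 2.8612 × 1.9238 = 5.5044.

5.50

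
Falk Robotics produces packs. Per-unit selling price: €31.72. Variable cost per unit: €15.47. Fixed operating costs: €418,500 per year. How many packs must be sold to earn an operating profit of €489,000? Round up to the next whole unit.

55,847 packs

Each unit contributes €31.72 − €15.47 = €16.25.
Required volume = (fixed costs + target profit) ÷ CM = (€418,500 + €489,000) ÷ €16.25 = 55,846.15, so 55,847 packs.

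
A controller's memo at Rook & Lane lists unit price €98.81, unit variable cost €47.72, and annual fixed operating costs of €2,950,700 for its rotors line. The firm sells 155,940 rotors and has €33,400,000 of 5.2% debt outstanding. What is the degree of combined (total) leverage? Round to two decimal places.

2.43

Total contribution margin = 155,940 × €51.09 = €7,966,974.60.
Operating income = contribution − fixed costs = €7,966,974.60 − €2,950,700 = €5,016,274.60. Interest = €1,736,800.00.
DOL = €7,966,974.60 ÷ €5,016,274.60 = 1.5882; DFL = €5,016,274.60 ÷ €3,279,474.60 = 1.5296.
DCL = DOL × DFL = 1.5882 × 1.5296 = 2.4293.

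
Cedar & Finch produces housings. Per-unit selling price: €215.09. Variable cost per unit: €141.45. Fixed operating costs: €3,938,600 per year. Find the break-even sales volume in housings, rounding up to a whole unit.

53,485 housings

Unit CM = price − variable cost = €215.09 − €141.45 = €73.64.
Break-even Q = €3,938,600 / €73.64 = 53,484.52 → 53,485 housings.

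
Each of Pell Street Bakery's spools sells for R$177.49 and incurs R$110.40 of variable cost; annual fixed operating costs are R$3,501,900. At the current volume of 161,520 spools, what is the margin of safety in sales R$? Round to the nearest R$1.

R$19,403,731

Contribution margin per unit = R$177.49 − R$110.40 = R$67.09. Break-even units = R$3,501,900 ÷ R$67.09 = 52,197.05; break-even revenue = 52,197.05 × R$177.49 = R$9,264,454.18.
Actual sales revenue = 161,520 × R$177.49 = R$28,668,184.80.
Margin of safety = R$28,668,184.80 − R$9,264,454.18 = R$19,403,731.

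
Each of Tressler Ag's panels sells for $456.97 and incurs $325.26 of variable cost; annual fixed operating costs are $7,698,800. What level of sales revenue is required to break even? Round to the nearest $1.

$26,711,113

CM per unit = $456.97 − $325.26 = $131.71; CM ratio = $131.71 / $456.97 = 0.2882.
Break-even revenue = fixed costs × price ÷ CM = $7,698,800 × $456.97 ÷ $131.71 = $26,711,113.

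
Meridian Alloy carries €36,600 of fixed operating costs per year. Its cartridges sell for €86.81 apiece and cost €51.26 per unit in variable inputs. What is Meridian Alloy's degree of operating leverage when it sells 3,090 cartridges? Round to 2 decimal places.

Total contribution margin = 3,090 × €35.55 = €109,849.50.
Operating income = contribution − fixed costs = €109,849.50 − €36,600 = €73,249.50.
DOL = contribution ÷ EBIT = €109,849.50 ÷ €73,249.50 = 1.4997.

1.50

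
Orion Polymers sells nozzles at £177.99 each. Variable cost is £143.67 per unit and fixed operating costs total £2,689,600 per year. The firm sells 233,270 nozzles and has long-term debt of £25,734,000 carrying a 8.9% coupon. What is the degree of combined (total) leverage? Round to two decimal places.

2.65

At 233,270 units, contribution = 233,270 × £34.32 = £8,005,826.40.
Operating income = contribution − fixed costs = £8,005,826.40 − £2,689,600 = £5,316,226.40. Interest = £2,290,326.00.
DOL = £8,005,826.40 ÷ £5,316,226.40 = 1.5059; DFL = £5,316,226.40 ÷ £3,025,900.40 = 1.7569.
DCL = DOL × DFL = 1.5059 × 1.7569 = 2.6457.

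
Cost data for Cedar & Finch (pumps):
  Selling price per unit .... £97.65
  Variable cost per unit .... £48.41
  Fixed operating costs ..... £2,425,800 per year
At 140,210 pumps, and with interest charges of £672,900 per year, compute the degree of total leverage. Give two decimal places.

1.81

Total contribution margin = 140,210 × £49.24 = £6,903,940.40.
EBIT = £6,903,940.40 − £2,425,800 = £4,478,140.40. Interest = £672,900.00, so EBIT − I = £3,805,240.40.
DCL = contribution ÷ (EBIT − I) = £6,903,940.40 ÷ £3,805,240.40 = 1.8143.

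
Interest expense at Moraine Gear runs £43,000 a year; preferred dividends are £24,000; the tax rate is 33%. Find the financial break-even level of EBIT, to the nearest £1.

£78,821

Preferred dividends are paid after tax, so their pre-tax equivalent is £24,000 ÷ (1 − 0.33) = £35,820.90.
EPS = 0 when EBIT covers interest plus the pre-tax preferred burden: £43,000 + £35,820.90 = £78,820.90.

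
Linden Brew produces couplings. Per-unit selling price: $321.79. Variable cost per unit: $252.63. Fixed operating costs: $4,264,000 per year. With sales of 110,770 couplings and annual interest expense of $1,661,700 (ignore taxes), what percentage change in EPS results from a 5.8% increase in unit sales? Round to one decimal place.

+25.6%

Contribution at this volume is 110,770 × $69.16 = $7,660,853.20.
Operating income = contribution − fixed costs = $7,660,853.20 − $4,264,000 = $3,396,853.20.
Interest = $1,661,700.00, so EBIT − I = $1,735,153.20.
DCL = total CM / (EBIT − I) = $7,660,853.20 / $1,735,153.20 = 4.4151.
EPS therefore changes by 4.4151 × (+5.8%) = +25.6%.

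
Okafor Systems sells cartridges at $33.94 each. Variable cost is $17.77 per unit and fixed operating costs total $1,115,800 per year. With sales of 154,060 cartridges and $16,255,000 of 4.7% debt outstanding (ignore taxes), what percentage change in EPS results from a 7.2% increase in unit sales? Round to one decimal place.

Total contribution margin = 154,060 × $16.17 = $2,491,150.20.
Subtracting fixed costs: EBIT = $2,491,150.20 − $1,115,800 = $1,375,350.20.
After interest of $763,985.00, pre-tax earnings = $611,365.20.
DCL = total CM / (EBIT − I) = $2,491,150.20 / $611,365.20 = 4.0747.
EPS therefore changes by 4.0747 × (+7.2%) = +29.3%.

+29.3%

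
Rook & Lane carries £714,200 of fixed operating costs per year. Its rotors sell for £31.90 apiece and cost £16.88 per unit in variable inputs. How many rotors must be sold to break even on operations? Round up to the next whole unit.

Unit CM = price − variable cost = £31.90 − £16.88 = £15.02.
Break-even Q = £714,200 / £15.02 = 47,549.93 → 47,550 rotors.

47,550 rotors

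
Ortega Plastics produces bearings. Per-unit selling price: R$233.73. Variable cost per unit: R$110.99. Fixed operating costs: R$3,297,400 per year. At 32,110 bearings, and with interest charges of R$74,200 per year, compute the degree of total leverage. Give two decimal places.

Total contribution margin = 32,110 × R$122.74 = R$3,941,181.40.
EBIT = R$3,941,181.40 − R$3,297,400 = R$643,781.40. Interest = R$74,200.00.
DOL = R$3,941,181.40 ÷ R$643,781.40 = 6.1219; DFL = R$643,781.40 ÷ R$569,581.40 = 1.1303.
DCL = DOL × DFL = 6.1219 × 1.1303 = 6.9196.

6.92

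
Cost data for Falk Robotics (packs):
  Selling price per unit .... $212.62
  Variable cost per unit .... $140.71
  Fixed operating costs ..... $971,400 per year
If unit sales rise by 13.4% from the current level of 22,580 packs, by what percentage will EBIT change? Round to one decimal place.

Contribution at this volume is 22,580 × $71.91 = $1,623,727.80.
Operating income = contribution − fixed costs = $1,623,727.80 − $971,400 = $652,327.80.
Degree of operating leverage = $1,623,727.80 / $652,327.80 = 2.4891.
%ΔEBIT = DOL × %ΔSales = 2.4891 × +13.4% = +33.4%.

+33.4%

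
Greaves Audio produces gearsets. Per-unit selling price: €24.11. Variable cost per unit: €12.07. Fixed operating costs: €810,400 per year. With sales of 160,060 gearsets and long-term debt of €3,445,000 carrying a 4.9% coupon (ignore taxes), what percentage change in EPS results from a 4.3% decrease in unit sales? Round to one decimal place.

-8.7%

At 160,060 units, contribution = 160,060 × €12.04 = €1,927,122.40.
Operating income = contribution − fixed costs = €1,927,122.40 − €810,400 = €1,116,722.40.
Interest = €168,805.00, so EBIT − I = €947,917.40.
DCL = total CM / (EBIT − I) = €1,927,122.40 / €947,917.40 = 2.0330.
EPS therefore changes by 2.0330 × (-4.3%) = -8.7%.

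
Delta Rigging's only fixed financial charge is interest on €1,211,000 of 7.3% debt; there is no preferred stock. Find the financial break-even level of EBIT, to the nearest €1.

Annual interest = 7.3% × €1,211,000 = €88,403.00.
Without preferred stock the financial break-even is simply EBIT = interest = €88,403.00.

€88,403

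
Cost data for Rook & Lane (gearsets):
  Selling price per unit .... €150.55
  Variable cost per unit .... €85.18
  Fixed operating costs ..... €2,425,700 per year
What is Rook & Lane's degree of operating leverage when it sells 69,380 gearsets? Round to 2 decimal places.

2.15

At 69,380 units, contribution = 69,380 × €65.37 = €4,535,370.60.
EBIT = €4,535,370.60 − €2,425,700 = €2,109,670.60.
Degree of operating leverage = €4,535,370.60 / €2,109,670.60 = 2.1498.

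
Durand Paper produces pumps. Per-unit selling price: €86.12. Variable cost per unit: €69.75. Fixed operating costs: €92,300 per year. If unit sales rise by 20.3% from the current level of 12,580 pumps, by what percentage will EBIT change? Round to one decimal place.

+36.8%

Contribution at this volume is 12,580 × €16.37 = €205,934.60.
Subtracting fixed costs: EBIT = €205,934.60 − €92,300 = €113,634.60.
So DOL = total CM / EBIT = €205,934.60 / €113,634.60 = 1.8123.
%ΔEBIT = DOL × %ΔSales = 1.8123 × +20.3% = +36.8%.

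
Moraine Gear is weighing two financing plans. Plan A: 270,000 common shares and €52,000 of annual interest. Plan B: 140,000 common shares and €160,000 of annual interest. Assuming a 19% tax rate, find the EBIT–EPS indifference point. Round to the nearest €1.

Set EPS_A = EPS_B: (EBIT − €52,000)(1 − 0.19) ÷ 270,000 = (EBIT − €160,000)(1 − 0.19) ÷ 140,000.
The (1 − t) factor cancels: (EBIT − 52,000) × 140,000 = (EBIT − 160,000) × 270,000.
Solving, EBIT = (160,000·270,000 − 52,000·140,000) / (270,000 − 140,000) = 35,920,000,000 / 130,000 = 276,307.69.

€276,308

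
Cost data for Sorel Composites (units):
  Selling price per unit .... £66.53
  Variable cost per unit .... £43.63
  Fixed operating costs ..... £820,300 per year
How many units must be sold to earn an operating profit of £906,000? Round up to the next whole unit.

Unit CM = price − variable cost = £66.53 − £43.63 = £22.90.
Required volume = (fixed costs + target profit) ÷ CM = (£820,300 + £906,000) ÷ £22.90 = 75,384.28, so 75,385 units.

75,385 units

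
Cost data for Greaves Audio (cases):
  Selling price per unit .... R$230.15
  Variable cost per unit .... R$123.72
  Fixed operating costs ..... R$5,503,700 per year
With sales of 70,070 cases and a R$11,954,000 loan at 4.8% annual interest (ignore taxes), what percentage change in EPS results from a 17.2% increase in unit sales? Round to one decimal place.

Contribution at this volume is 70,070 × R$106.43 = R$7,457,550.10.
Operating income = contribution − fixed costs = R$7,457,550.10 − R$5,503,700 = R$1,953,850.10.
After interest of R$573,792.00, pre-tax earnings = R$1,380,058.10.
Degree of combined leverage = contribution ÷ (EBIT − I) = R$7,457,550.10 ÷ R$1,380,058.10 = 5.4038.
EPS therefore changes by 5.4038 × (+17.2%) = +92.9%.

+92.9%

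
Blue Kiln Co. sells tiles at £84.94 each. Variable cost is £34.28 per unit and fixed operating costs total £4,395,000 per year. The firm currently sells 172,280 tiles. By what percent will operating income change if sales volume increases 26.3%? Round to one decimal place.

+53.0%

At 172,280 units, contribution = 172,280 × £50.66 = £8,727,704.80.
EBIT = £8,727,704.80 − £4,395,000 = £4,332,704.80.
So DOL = total CM / EBIT = £8,727,704.80 / £4,332,704.80 = 2.0144.
%ΔEBIT = DOL × %ΔSales = 2.0144 × +26.3% = +53.0%.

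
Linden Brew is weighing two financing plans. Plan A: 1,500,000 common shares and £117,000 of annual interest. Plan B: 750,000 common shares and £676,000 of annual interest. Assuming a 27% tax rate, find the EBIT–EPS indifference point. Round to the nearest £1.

£1,235,000

Set EPS_A = EPS_B: (EBIT − £117,000)(1 − 0.27) ÷ 1,500,000 = (EBIT − £676,000)(1 − 0.27) ÷ 750,000.
The (1 − t) factor cancels: (EBIT − 117,000) × 750,000 = (EBIT − 676,000) × 1,500,000.
EBIT × (1,500,000 − 750,000) = 676,000 × 1,500,000 − 117,000 × 750,000 = 926,250,000,000, so EBIT = 926,250,000,000 ÷ 750,000 = 1,235,000.00.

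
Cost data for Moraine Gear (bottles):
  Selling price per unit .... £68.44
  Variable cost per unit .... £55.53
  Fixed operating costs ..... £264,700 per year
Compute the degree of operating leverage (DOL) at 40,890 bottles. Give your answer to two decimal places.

At 40,890 units, contribution = 40,890 × £12.91 = £527,889.90.
EBIT = £527,889.90 − £264,700 = £263,189.90.
Degree of operating leverage = £527,889.90 / £263,189.90 = 2.0057.

2.01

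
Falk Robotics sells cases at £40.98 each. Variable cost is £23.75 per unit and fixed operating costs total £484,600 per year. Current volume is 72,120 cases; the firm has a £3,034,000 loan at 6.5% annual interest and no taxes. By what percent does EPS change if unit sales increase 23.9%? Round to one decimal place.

At 72,120 units, contribution = 72,120 × £17.23 = £1,242,627.60.
EBIT = £1,242,627.60 − £484,600 = £758,027.60.
After interest of £197,210.00, pre-tax earnings = £560,817.60.
DCL = total CM / (EBIT − I) = £1,242,627.60 / £560,817.60 = 2.2157.
EPS therefore changes by 2.2157 × (+23.9%) = +53.0%.

+53.0%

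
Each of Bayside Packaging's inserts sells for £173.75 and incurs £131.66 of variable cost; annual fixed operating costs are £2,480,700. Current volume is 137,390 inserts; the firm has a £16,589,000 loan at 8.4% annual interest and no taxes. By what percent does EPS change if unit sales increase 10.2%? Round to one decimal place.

At 137,390 units, contribution = 137,390 × £42.09 = £5,782,745.10.
Operating income = contribution − fixed costs = £5,782,745.10 − £2,480,700 = £3,302,045.10.
After interest of £1,393,476.00, pre-tax earnings = £1,908,569.10.
DCL = total CM / (EBIT − I) = £5,782,745.10 / £1,908,569.10 = 3.0299.
EPS therefore changes by 3.0299 × (+10.2%) = +30.9%.

+30.9%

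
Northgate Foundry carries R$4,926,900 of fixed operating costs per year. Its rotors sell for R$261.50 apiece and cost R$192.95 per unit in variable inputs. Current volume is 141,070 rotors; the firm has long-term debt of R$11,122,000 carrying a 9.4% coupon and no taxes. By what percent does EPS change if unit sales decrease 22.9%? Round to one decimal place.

-59.9%

Contribution at this volume is 141,070 × R$68.55 = R$9,670,348.50.
Operating income = contribution − fixed costs = R$9,670,348.50 − R$4,926,900 = R$4,743,448.50.
After interest of R$1,045,468.00, pre-tax earnings = R$3,697,980.50.
DCL = total CM / (EBIT − I) = R$9,670,348.50 / R$3,697,980.50 = 2.6150.
EPS therefore changes by 2.6150 × (-22.9%) = -59.9%.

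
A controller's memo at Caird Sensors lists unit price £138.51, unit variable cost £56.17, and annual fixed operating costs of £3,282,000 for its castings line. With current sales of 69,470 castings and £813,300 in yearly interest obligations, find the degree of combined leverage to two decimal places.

3.52

Total contribution margin = 69,470 × £82.34 = £5,720,159.80.
Operating income = contribution − fixed costs = £5,720,159.80 − £3,282,000 = £2,438,159.80. Interest = £813,300.00, so EBIT − I = £1,624,859.80.
Degree of total leverage = total CM / (EBIT − interest) = £5,720,159.80 / £1,624,859.80 = 3.5204.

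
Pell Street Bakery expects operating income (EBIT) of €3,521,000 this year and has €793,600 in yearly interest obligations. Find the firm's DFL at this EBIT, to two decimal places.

1.29

Interest = €793,600.00.
Degree of financial leverage = EBIT / (EBIT − interest) = €3,521,000 / €2,727,400.00 = 1.2910.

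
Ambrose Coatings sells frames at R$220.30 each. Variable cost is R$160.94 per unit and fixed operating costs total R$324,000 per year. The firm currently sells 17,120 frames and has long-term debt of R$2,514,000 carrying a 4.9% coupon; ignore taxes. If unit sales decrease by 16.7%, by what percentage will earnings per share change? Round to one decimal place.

-29.8%

At 17,120 units, contribution = 17,120 × R$59.36 = R$1,016,243.20.
EBIT = R$1,016,243.20 − R$324,000 = R$692,243.20.
Interest = R$123,186.00, so EBIT − I = R$569,057.20.
Degree of combined leverage = contribution ÷ (EBIT − I) = R$1,016,243.20 ÷ R$569,057.20 = 1.7858.
%ΔEPS = DCL × %ΔSales = 1.7858 × -16.7% = -29.8%.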